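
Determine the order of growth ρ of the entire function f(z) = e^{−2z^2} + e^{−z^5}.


Each summand is entire of order 2 and 5 respectively (as in the single-exponential case). The order of a sum is at most the max of the orders, so ρ ≤ 5. For the lower bound: on |z|=r choose arg z so that -1z^5 is real positive; then |e^{-1z^5}| = e^{1r^5} while |e^{-2z^2}| ≤ e^{2r^2} = o(e^{1r^5}). So |f| ≥ e^{1r^5}(1 − o(1)) and ρ ≥ 5. Hence ρ = max(2, 5) = 5.
Therefore ρ = 5.

Order ρ = 5.


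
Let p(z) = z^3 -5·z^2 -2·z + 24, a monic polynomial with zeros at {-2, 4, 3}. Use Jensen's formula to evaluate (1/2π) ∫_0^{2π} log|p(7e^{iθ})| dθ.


Zeros: -2, 3, 4; r = 7.
Inside |z| < r: -2, 3, 4. Outside (|z| ≥ r): ∅.
p(0) = 24, so log|p(0)| = log(24) = 3.1781.
Apply Jensen: I(r) = log|p(0)| + Σ_k log(r/|z_k|), summed over zeros inside |z| < r.
  log(r/|z_k|) for z_k = -2: log(7/2) = 1.2528
  log(r/|z_k|) for z_k = 4: log(7/4) = 0.5596
  log(r/|z_k|) for z_k = 3: log(7/3) = 0.8473
Sum over inside zeros: 2.6597.
I(r) = log|p(0)| + (inside sum) = 3.1781 + 2.6597 = 5.8377.
Closed form (all zeros inside, monic): I(r) = n·log(r) = 3·log(7) = 5.8377. ✓

I(r) ≈ 5.8377.


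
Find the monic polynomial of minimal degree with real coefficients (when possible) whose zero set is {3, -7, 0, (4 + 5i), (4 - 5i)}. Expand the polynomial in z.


The polynomial is p(z) = ∏_{α ∈ S} (z − α), where S = {3, -7, 0, (4 + 5i), (4 - 5i)}.
Expanding the product yields: p(z) = z^5 -4·z^4 -12·z^3 + 332·z^2 -861·z.
Note conjugate pairs combine to real quadratics: (z − (4+5i))(z − (4−5i)) = z² − 8z + 41.
The resulting polynomial has degree 5 and real coefficients as required.

p(z) = z^5 -4·z^4 -12·z^3 + 332·z^2 -861·z.


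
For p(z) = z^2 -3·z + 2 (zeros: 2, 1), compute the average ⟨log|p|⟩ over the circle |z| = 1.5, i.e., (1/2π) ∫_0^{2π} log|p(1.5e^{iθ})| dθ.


Zeros: 1, 2; r = 1.5.
Inside |z| < r: 1. Outside (|z| ≥ r): 2.
p(0) = 2, so log|p(0)| = log(2) = 0.6931.
Apply Jensen: I(r) = log|p(0)| + Σ_k log(r/|z_k|), summed over zeros inside |z| < r.
  log(r/|z_k|) for z_k = 1: log(1.5/1) = 0.4055
  Outside zeros (2) contribute nothing to the Jensen sum.
Sum over inside zeros: 0.4055.
I(r) = log|p(0)| + (inside sum) = 0.6931 + 0.4055 = 1.0986.
Note: since some zeros are outside |z| ≤ r, the simplified n·log(r) form does NOT apply — only the inside zeros contribute.

I(r) ≈ 1.0986.


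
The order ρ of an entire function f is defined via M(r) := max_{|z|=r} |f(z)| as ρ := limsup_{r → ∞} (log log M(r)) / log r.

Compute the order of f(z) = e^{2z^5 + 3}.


|e^{2z^5 + 3}| = e^{Re(2·z^5) + 3} ≤ e^{2|z|^5 + 3} = e^{2r^5 + 3} on |z| = r, so ρ ≤ 5. Choosing z on |z|=r so that 2·z^5 is real positive (always possible by picking arg z appropriately) gives |f(z)| = e^{2r^5 + 3}, matching the bound. The additive constant 3 does not affect log log M(r) ~ 5·log r. Hence ρ = 5.
Therefore ρ = 5.

Order ρ = 5.


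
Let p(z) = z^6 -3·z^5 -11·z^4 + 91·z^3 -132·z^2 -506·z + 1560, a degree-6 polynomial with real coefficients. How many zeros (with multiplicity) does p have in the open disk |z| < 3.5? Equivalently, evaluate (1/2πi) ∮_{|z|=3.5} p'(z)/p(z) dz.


The zeros of p are: (3 + 1i), (3 - 1i), -3, (2 + 3i), (2 - 3i), -4.
Their magnitudes are: 3.162, 3.162, 3, 3.606, 3.606, 4.
Zeros with |z| < R = 3.5: (3 + 1i), (3 - 1i), -3.
Count = 3.
By the argument principle, (1/2πi) ∮_{|z|=R} p'(z)/p(z) dz equals exactly this count.

Number of zeros inside |z| < 3.5: 3.


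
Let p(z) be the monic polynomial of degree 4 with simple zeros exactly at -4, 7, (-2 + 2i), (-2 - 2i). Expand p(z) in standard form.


The polynomial is p(z) = ∏_{α ∈ S} (z − α), where S = {-4, 7, (-2 + 2i), (-2 - 2i)}.
Expanding the product yields: p(z) = z^4 + z^3 -32·z^2 -136·z -224.
Note conjugate pairs combine to real quadratics: (z − (-2+2i))(z − (-2−2i)) = z² + 4z + 8.
The resulting polynomial has degree 4 and real coefficients as required.

p(z) = z^4 + z^3 -32·z^2 -136·z -224.


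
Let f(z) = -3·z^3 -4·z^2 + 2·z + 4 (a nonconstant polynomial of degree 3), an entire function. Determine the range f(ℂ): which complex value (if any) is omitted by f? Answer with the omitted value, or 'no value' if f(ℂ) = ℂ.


Little Picard bounds the complement of f(ℂ) to at most one point.
For every w ∈ ℂ, the equation p(z) − w = 0 is a nonconstant polynomial in z and hence has at least one root by the fundamental theorem of algebra. So p is surjective onto ℂ, omitting no value.

Omitted value: no value.


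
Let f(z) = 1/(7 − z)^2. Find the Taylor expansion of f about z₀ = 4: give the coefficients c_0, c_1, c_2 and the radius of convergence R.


Let w = z − z₀, so z = z₀ + w.
Then 7 − z = 7 − (z₀ + w) = (7 − z₀) − w = 3 − w.
f(z) = 1/(3 − w)^2 = (1/(3)^2) · (1 − w/(3))^{−2}.
By the binomial series (1−u)^{−2} = Σ_{n≥0} C(n+1, 1) u^n for |u|<1, with u = w/(3):
  c_n = C(n+1, 1) / (3)^(n+2).
  c_0 = 1/(3)^2 = 1/9.
  c_1 = 2/(3)^3 = 2/27.
  c_2 = 3/(3)^4 = 1/27.
The series is valid for |w/d| < 1, i.e. |z − z₀| < |d|.
Radius of convergence: R = |7 − z₀| = |3| = 3 (distance from z₀ to the singularity z = 7).

c_0 = 1/9, c_1 = 2/27, c_2 = 1/27; R = 3.


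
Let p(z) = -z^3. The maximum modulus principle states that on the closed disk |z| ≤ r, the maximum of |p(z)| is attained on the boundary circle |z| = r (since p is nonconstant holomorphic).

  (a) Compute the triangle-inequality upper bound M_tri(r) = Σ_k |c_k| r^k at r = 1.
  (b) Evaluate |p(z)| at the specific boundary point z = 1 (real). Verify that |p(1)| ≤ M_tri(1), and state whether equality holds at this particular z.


Coefficients: c_0 = 0, c_1 = 0, c_2 = 0, c_3 = -1. Radius r = 1.
Part (a). Triangle bound: M_tri(r) = Σ_k |c_k| r^k
  = |0|·1^0 + |0|·1^1 + |0|·1^2 + |-1|·1^3
  = 0 + 0 + 0 + 1 = 1.
This bounds M(r) := max_{|z|=r} |p(z)| from above; equality holds iff all terms c_k z^k can be made to align in phase at a single z on |z|=r.
Part (b). At z = 1 (real, on the circle |z| = r):
  p(1) = (0)·1^0 + (0)·1^1 + (0)·1^2 + (-1)·1^3 = -1.
  |p(1)| = 1.
Since all nonzero coefficients share the same sign, |p(1)| = 1 = M_tri(1); the triangle bound is attained at z = 1, so in fact M(r) = 1.

M_tri(1) = 1; |p(1)| = 1; equality at z=1: yes.


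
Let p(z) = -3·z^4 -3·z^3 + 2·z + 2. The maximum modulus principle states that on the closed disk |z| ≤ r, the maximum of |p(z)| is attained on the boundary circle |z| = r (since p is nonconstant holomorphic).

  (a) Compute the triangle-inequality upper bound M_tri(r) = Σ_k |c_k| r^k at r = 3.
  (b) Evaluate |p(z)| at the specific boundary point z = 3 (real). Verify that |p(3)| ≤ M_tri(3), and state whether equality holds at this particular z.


Coefficients: c_0 = 2, c_1 = 2, c_2 = 0, c_3 = -3, c_4 = -3. Radius r = 3.
Part (a). Triangle bound: M_tri(r) = Σ_k |c_k| r^k
  = |2|·3^0 + |2|·3^1 + |0|·3^2 + |-3|·3^3 + |-3|·3^4
  = 2 + 6 + 0 + 81 + 243 = 332.
This bounds M(r) := max_{|z|=r} |p(z)| from above; equality holds iff all terms c_k z^k can be made to align in phase at a single z on |z|=r.
Part (b). At z = 3 (real, on the circle |z| = r):
  p(3) = (2)·3^0 + (2)·3^1 + (0)·3^2 + (-3)·3^3 + (-3)·3^4 = -316.
  |p(3)| = 316.
Check: |p(3)| = 316 ≤ 332 = M_tri(3). ✓ Equality does not hold at z = 3 (the coefficients have mixed signs, so the terms do not all align in phase there).

M_tri(3) = 332; |p(3)| = 316; equality at z=3: no.


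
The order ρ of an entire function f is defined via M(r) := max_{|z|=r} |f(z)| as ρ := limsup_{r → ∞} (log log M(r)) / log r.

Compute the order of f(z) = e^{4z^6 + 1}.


|e^{4z^6 + 1}| = e^{Re(4·z^6) + 1} ≤ e^{4|z|^6 + 1} = e^{4r^6 + 1} on |z| = r, so ρ ≤ 6. Choosing z on |z|=r so that 4·z^6 is real positive (always possible by picking arg z appropriately) gives |f(z)| = e^{4r^6 + 1}, matching the bound. The additive constant 1 does not affect log log M(r) ~ 6·log r. Hence ρ = 6.
Therefore ρ = 6.

Order ρ = 6.


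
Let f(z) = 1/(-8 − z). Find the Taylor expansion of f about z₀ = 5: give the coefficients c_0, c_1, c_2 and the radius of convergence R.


Let w = z − z₀, so z = z₀ + w.
Then -8 − z = -8 − (z₀ + w) = (-8 − z₀) − w = -13 − w.
f(z) = 1/(-13 − w) = (1/(-13)) · 1/(1 − w/(-13)) = Σ_{n≥0} w^n / (-13)^(n+1).
So c_n = 1/(-13)^(n+1):
  c_0 = 1/(-13)^1 = -1/13.
  c_1 = 1/(-13)^2 = 1/169.
  c_2 = 1/(-13)^3 = -1/2197.
The series is valid for |w/d| < 1, i.e. |z − z₀| < |d|.
Radius of convergence: R = |-8 − z₀| = |-13| = 13 (distance from z₀ to the singularity z = -8).

c_0 = -1/13, c_1 = 1/169, c_2 = -1/2197; R = 13.


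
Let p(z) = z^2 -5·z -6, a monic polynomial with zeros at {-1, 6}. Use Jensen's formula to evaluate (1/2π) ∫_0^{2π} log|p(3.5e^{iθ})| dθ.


Zeros: -1, 6; r = 3.5.
Inside |z| < r: -1. Outside (|z| ≥ r): 6.
p(0) = -6, so log|p(0)| = log(6) = 1.7918.
Apply Jensen: I(r) = log|p(0)| + Σ_k log(r/|z_k|), summed over zeros inside |z| < r.
  log(r/|z_k|) for z_k = -1: log(3.5/1) = 1.2528
  Outside zeros (6) contribute nothing to the Jensen sum.
Sum over inside zeros: 1.2528.
I(r) = log|p(0)| + (inside sum) = 1.7918 + 1.2528 = 3.0445.
Note: since some zeros are outside |z| ≤ r, the simplified n·log(r) form does NOT apply — only the inside zeros contribute.

I(r) ≈ 3.0445.


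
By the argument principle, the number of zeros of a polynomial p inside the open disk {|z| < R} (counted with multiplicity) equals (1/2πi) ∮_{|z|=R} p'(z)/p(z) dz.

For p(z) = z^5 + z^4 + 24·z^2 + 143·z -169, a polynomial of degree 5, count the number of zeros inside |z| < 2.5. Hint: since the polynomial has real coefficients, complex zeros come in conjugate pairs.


The zeros of p are: 1, (2 + 3i), (2 - 3i), (-3 + 2i), (-3 - 2i).
Their magnitudes are: 1, 3.606, 3.606, 3.606, 3.606.
Zeros with |z| < R = 2.5: 1.
Count = 1.
By the argument principle, (1/2πi) ∮_{|z|=R} p'(z)/p(z) dz equals exactly this count.

Number of zeros inside |z| < 2.5: 1.


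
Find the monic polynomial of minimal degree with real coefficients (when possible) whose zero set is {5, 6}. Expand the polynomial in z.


The polynomial is p(z) = ∏_{α ∈ S} (z − α), where S = {5, 6}.
Expanding the product yields: p(z) = z^2 -11·z + 30.
The resulting polynomial has degree 2 and real coefficients as required.

p(z) = z^2 -11·z + 30.


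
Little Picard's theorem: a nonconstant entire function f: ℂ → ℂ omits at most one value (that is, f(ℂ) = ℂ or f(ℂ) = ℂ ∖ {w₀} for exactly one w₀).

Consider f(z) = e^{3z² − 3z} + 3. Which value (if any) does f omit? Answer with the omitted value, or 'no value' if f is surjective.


Little Picard bounds the complement of f(ℂ) to at most one point.
The exponent g(z) = 3z² − 3z is a nonconstant polynomial, hence surjective onto ℂ. So e^{g(z)} takes every value in {e^w : w ∈ ℂ} = ℂ ∖ {0}. Adding 3 shifts the range to ℂ ∖ {3}. f omits exactly 3.

Omitted value: 3.


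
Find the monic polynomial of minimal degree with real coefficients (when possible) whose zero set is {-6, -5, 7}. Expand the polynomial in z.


The polynomial is p(z) = ∏_{α ∈ S} (z − α), where S = {-6, -5, 7}.
Expanding the product yields: p(z) = z^3 + 4·z^2 -47·z -210.
The resulting polynomial has degree 3 and real coefficients as required.

p(z) = z^3 + 4·z^2 -47·z -210.


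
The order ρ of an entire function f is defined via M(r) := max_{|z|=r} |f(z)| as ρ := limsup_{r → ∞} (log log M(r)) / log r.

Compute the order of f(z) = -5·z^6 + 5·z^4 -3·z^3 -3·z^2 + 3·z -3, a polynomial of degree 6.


|f(z)| ≤ Σ|c_k|·r^k = O(r^6) as r → ∞. Polynomial growth is O(e^{r^ε}) for every ε > 0 (since r^6/e^{r^ε} → 0), so ρ ≤ ε for all ε > 0, i.e. ρ = 0. Every nonconstant polynomial has order 0.
Therefore ρ = 0.

Order ρ = 0.


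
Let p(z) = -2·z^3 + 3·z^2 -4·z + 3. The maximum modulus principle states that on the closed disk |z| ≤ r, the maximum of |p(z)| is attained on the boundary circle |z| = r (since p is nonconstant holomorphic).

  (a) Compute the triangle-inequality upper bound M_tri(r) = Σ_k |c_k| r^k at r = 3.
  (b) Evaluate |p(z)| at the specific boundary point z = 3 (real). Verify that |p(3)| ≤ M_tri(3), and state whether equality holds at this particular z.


Coefficients: c_0 = 3, c_1 = -4, c_2 = 3, c_3 = -2. Radius r = 3.
Part (a). Triangle bound: M_tri(r) = Σ_k |c_k| r^k
  = |3|·3^0 + |-4|·3^1 + |3|·3^2 + |-2|·3^3
  = 3 + 12 + 27 + 54 = 96.
This bounds M(r) := max_{|z|=r} |p(z)| from above; equality holds iff all terms c_k z^k can be made to align in phase at a single z on |z|=r.
Part (b). At z = 3 (real, on the circle |z| = r):
  p(3) = (3)·3^0 + (-4)·3^1 + (3)·3^2 + (-2)·3^3 = -36.
  |p(3)| = 36.
Check: |p(3)| = 36 ≤ 96 = M_tri(3). ✓ Equality does not hold at z = 3 (the coefficients have mixed signs, so the terms do not all align in phase there).

M_tri(3) = 96; |p(3)| = 36; equality at z=3: no.


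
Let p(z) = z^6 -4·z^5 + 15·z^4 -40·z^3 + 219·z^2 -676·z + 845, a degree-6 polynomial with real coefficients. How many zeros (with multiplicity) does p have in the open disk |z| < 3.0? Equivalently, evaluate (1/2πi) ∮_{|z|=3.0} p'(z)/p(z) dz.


The zeros of p are: (2 + 3i), (2 - 3i), (2 + 1i), (2 - 1i), (-2 + 3i), (-2 - 3i).
Their magnitudes are: 3.606, 3.606, 2.236, 2.236, 3.606, 3.606.
Zeros with |z| < R = 3.0: (2 + 1i), (2 - 1i).
Count = 2.
By the argument principle, (1/2πi) ∮_{|z|=R} p'(z)/p(z) dz equals exactly this count.

Number of zeros inside |z| < 3.0: 2.


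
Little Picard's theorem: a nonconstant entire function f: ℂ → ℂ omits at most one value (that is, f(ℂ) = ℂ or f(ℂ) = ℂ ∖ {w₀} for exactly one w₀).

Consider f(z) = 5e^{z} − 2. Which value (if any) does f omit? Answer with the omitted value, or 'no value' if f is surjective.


Little Picard bounds the complement of f(ℂ) to at most one point.
e^{z} is never zero on ℂ, so 5·e^{z} takes every value in ℂ ∖ {0}. Adding -2 shifts the range to ℂ ∖ {-2}. Thus f omits exactly the value -2.

Omitted value: -2.


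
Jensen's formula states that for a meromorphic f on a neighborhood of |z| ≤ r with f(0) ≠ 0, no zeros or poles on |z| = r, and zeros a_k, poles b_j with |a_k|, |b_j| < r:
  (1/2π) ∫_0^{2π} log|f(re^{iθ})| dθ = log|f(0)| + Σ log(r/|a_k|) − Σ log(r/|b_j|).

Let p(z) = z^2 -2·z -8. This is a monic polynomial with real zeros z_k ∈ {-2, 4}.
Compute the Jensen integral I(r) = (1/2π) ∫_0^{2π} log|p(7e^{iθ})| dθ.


Zeros: -2, 4; r = 7.
Inside |z| < r: -2, 4. Outside (|z| ≥ r): ∅.
p(0) = -8, so log|p(0)| = log(8) = 2.0794.
Apply Jensen: I(r) = log|p(0)| + Σ_k log(r/|z_k|), summed over zeros inside |z| < r.
  log(r/|z_k|) for z_k = -2: log(7/2) = 1.2528
  log(r/|z_k|) for z_k = 4: log(7/4) = 0.5596
Sum over inside zeros: 1.8124.
I(r) = log|p(0)| + (inside sum) = 2.0794 + 1.8124 = 3.8918.
Closed form (all zeros inside, monic): I(r) = n·log(r) = 2·log(7) = 3.8918. ✓

I(r) ≈ 3.8918.


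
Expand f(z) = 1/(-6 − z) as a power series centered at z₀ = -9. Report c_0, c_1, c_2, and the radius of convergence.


Let w = z − z₀, so z = z₀ + w.
Then -6 − z = -6 − (z₀ + w) = (-6 − z₀) − w = 3 − w.
f(z) = 1/(3 − w) = (1/(3)) · 1/(1 − w/(3)) = Σ_{n≥0} w^n / (3)^(n+1).
So c_n = 1/(3)^(n+1):
  c_0 = 1/(3)^1 = 1/3.
  c_1 = 1/(3)^2 = 1/9.
  c_2 = 1/(3)^3 = 1/27.
The series is valid for |w/d| < 1, i.e. |z − z₀| < |d|.
Radius of convergence: R = |-6 − z₀| = |3| = 3 (distance from z₀ to the singularity z = -6).

c_0 = 1/3, c_1 = 1/9, c_2 = 1/27; R = 3.


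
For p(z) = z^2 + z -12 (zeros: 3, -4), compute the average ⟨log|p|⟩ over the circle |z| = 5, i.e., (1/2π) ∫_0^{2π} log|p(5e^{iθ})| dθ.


Zeros: -4, 3; r = 5.
Inside |z| < r: -4, 3. Outside (|z| ≥ r): ∅.
p(0) = -12, so log|p(0)| = log(12) = 2.4849.
Apply Jensen: I(r) = log|p(0)| + Σ_k log(r/|z_k|), summed over zeros inside |z| < r.
  log(r/|z_k|) for z_k = 3: log(5/3) = 0.5108
  log(r/|z_k|) for z_k = -4: log(5/4) = 0.2231
Sum over inside zeros: 0.7340.
I(r) = log|p(0)| + (inside sum) = 2.4849 + 0.7340 = 3.2189.
Closed form (all zeros inside, monic): I(r) = n·log(r) = 2·log(5) = 3.2189. ✓

I(r) ≈ 3.2189.


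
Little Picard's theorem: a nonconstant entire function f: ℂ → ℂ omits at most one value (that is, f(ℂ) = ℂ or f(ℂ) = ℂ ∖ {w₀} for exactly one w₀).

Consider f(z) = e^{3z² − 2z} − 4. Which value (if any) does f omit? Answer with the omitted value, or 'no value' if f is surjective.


Little Picard bounds the complement of f(ℂ) to at most one point.
The exponent g(z) = 3z² − 2z is a nonconstant polynomial, hence surjective onto ℂ. So e^{g(z)} takes every value in {e^w : w ∈ ℂ} = ℂ ∖ {0}. Adding -4 shifts the range to ℂ ∖ {-4}. f omits exactly -4.

Omitted value: -4.


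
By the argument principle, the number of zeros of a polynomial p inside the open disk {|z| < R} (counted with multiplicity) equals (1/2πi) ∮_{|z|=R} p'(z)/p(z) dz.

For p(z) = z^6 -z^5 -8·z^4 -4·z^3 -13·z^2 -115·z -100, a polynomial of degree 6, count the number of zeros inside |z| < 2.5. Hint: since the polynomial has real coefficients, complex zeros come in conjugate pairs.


The zeros of p are: (-2 + 1i), (-2 - 1i), (1 + 2i), (1 - 2i), -1, 4.
Their magnitudes are: 2.236, 2.236, 2.236, 2.236, 1, 4.
Zeros with |z| < R = 2.5: (-2 + 1i), (-2 - 1i), (1 + 2i), (1 - 2i), -1.
Count = 5.
By the argument principle, (1/2πi) ∮_{|z|=R} p'(z)/p(z) dz equals exactly this count.

Number of zeros inside |z| < 2.5: 5.


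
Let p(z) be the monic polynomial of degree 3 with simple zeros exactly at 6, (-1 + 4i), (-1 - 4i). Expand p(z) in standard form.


The polynomial is p(z) = ∏_{α ∈ S} (z − α), where S = {6, (-1 + 4i), (-1 - 4i)}.
Expanding the product yields: p(z) = z^3 -4·z^2 + 5·z -102.
Note conjugate pairs combine to real quadratics: (z − (-1+4i))(z − (-1−4i)) = z² + 2z + 17.
The resulting polynomial has degree 3 and real coefficients as required.

p(z) = z^3 -4·z^2 + 5·z -102.


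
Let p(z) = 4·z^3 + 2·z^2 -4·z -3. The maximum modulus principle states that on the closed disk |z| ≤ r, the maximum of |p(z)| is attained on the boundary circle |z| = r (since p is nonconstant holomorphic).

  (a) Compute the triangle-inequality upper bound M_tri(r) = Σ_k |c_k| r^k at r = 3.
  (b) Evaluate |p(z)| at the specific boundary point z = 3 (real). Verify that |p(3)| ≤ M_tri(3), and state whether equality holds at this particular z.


Coefficients: c_0 = -3, c_1 = -4, c_2 = 2, c_3 = 4. Radius r = 3.
Part (a). Triangle bound: M_tri(r) = Σ_k |c_k| r^k
  = |-3|·3^0 + |-4|·3^1 + |2|·3^2 + |4|·3^3
  = 3 + 12 + 18 + 108 = 141.
This bounds M(r) := max_{|z|=r} |p(z)| from above; equality holds iff all terms c_k z^k can be made to align in phase at a single z on |z|=r.
Part (b). At z = 3 (real, on the circle |z| = r):
  p(3) = (-3)·3^0 + (-4)·3^1 + (2)·3^2 + (4)·3^3 = 111.
  |p(3)| = 111.
Check: |p(3)| = 111 ≤ 141 = M_tri(3). ✓ Equality does not hold at z = 3 (the coefficients have mixed signs, so the terms do not all align in phase there).

M_tri(3) = 141; |p(3)| = 111; equality at z=3: no.


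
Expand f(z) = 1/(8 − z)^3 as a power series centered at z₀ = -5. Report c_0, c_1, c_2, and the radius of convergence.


Let w = z − z₀, so z = z₀ + w.
Then 8 − z = 8 − (z₀ + w) = (8 − z₀) − w = 13 − w.
f(z) = 1/(13 − w)^3 = (1/(13)^3) · (1 − w/(13))^{−3}.
By the binomial series (1−u)^{−3} = Σ_{n≥0} C(n+2, 2) u^n for |u|<1, with u = w/(13):
  c_n = C(n+2, 2) / (13)^(n+3).
  c_0 = 1/(13)^3 = 1/2197.
  c_1 = 3/(13)^4 = 3/28561.
  c_2 = 6/(13)^5 = 6/371293.
The series is valid for |w/d| < 1, i.e. |z − z₀| < |d|.
Radius of convergence: R = |8 − z₀| = |13| = 13 (distance from z₀ to the singularity z = 8).

c_0 = 1/2197, c_1 = 3/28561, c_2 = 6/371293; R = 13.


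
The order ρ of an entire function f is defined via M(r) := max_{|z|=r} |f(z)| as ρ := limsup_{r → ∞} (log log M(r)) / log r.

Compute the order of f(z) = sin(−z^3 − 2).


Write sin(w) = (e^{iw} ± e^{−iw})/(2 or 2i), so |sin(w)| ≤ e^{|w|}. With w = −z^3 − 2, |w| ≤ 1r^3 + 2 on |z|=r, giving M(r) ≤ e^{1r^3 + 2} and ρ ≤ 3. For the lower bound, choose z on |z|=r with -1z^3 purely imaginary of modulus 1r^3; then |sin(−z^3 − 2)| grows like e^{1r^3}/2, so ρ ≥ 3. Hence ρ = 3.
Therefore ρ = 3.

Order ρ = 3.


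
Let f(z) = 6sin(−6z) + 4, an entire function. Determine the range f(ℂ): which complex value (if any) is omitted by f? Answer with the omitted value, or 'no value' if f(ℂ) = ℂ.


Little Picard bounds the complement of f(ℂ) to at most one point.
sin is entire and surjective onto ℂ: for every w ∈ ℂ, sin(ζ) = w has a solution ζ ∈ ℂ (e.g., via the complex inverse arcsin). With ζ = −6z this gives z = ζ/(-6). Then 6·sin(−6z) takes every value in 6·ℂ = ℂ, and adding 4 is a bijection of ℂ. So f is surjective and omits no value. (Note: only on the real line is sin bounded by [−1, 1].)

Omitted value: no value.


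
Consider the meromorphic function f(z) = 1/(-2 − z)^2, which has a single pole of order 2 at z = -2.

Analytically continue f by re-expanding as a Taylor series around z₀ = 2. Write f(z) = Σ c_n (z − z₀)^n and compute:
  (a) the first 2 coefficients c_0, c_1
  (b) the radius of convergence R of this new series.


Let w = z − z₀, so z = z₀ + w.
Then -2 − z = -2 − (z₀ + w) = (-2 − z₀) − w = -4 − w.
f(z) = 1/(-4 − w)^2 = (1/(-4)^2) · (1 − w/(-4))^{−2}.
By the binomial series (1−u)^{−2} = Σ_{n≥0} C(n+1, 1) u^n for |u|<1, with u = w/(-4):
  c_n = C(n+1, 1) / (-4)^(n+2).
  c_0 = 1/(-4)^2 = 1/16.
  c_1 = 2/(-4)^3 = -1/32.
The series is valid for |w/d| < 1, i.e. |z − z₀| < |d|.
Radius of convergence: R = |-2 − z₀| = |-4| = 4 (distance from z₀ to the singularity z = -2).

c_0 = 1/16, c_1 = -1/32; R = 4.


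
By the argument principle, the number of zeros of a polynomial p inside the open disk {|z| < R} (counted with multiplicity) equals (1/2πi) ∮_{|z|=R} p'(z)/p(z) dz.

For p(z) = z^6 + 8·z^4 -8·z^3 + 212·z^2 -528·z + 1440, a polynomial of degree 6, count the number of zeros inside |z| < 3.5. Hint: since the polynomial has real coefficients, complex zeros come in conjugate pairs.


The zeros of p are: (2 + 2i), (2 - 2i), (1 + 3i), (1 - 3i), (-3 + 3i), (-3 - 3i).
Their magnitudes are: 2.828, 2.828, 3.162, 3.162, 4.243, 4.243.
Zeros with |z| < R = 3.5: (2 + 2i), (2 - 2i), (1 + 3i), (1 - 3i).
Count = 4.
By the argument principle, (1/2πi) ∮_{|z|=R} p'(z)/p(z) dz equals exactly this count.

Number of zeros inside |z| < 3.5: 4.


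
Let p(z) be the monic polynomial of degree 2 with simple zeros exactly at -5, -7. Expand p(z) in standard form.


The polynomial is p(z) = ∏_{α ∈ S} (z − α), where S = {-5, -7}.
Expanding the product yields: p(z) = z^2 + 12·z + 35.
The resulting polynomial has degree 2 and real coefficients as required.

p(z) = z^2 + 12·z + 35.


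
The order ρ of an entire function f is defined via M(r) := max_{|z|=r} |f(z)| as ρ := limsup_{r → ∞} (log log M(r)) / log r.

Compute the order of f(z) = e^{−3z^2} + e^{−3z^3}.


Each summand is entire of order 2 and 3 respectively (as in the single-exponential case). The order of a sum is at most the max of the orders, so ρ ≤ 3. For the lower bound: on |z|=r choose arg z so that -3z^3 is real positive; then |e^{-3z^3}| = e^{3r^3} while |e^{-3z^2}| ≤ e^{3r^2} = o(e^{3r^3}). So |f| ≥ e^{3r^3}(1 − o(1)) and ρ ≥ 3. Hence ρ = max(2, 3) = 3.
Therefore ρ = 3.

Order ρ = 3.


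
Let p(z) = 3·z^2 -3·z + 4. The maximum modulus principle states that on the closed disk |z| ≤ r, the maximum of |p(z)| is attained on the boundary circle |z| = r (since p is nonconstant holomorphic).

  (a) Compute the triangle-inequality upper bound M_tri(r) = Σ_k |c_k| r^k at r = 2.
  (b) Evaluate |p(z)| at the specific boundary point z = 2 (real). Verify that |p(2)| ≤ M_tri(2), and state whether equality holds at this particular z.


Coefficients: c_0 = 4, c_1 = -3, c_2 = 3. Radius r = 2.
Part (a). Triangle bound: M_tri(r) = Σ_k |c_k| r^k
  = |4|·2^0 + |-3|·2^1 + |3|·2^2
  = 4 + 6 + 12 = 22.
This bounds M(r) := max_{|z|=r} |p(z)| from above; equality holds iff all terms c_k z^k can be made to align in phase at a single z on |z|=r.
Part (b). At z = 2 (real, on the circle |z| = r):
  p(2) = (4)·2^0 + (-3)·2^1 + (3)·2^2 = 10.
  |p(2)| = 10.
Check: |p(2)| = 10 ≤ 22 = M_tri(2). ✓ Equality does not hold at z = 2 (the coefficients have mixed signs, so the terms do not all align in phase there).

M_tri(2) = 22; |p(2)| = 10; equality at z=2: no.


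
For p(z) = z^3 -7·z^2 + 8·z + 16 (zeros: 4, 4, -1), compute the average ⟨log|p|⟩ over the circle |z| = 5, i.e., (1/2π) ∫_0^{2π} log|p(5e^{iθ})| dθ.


Zeros: -1, 4, 4; r = 5.
Inside |z| < r: -1, 4, 4. Outside (|z| ≥ r): ∅.
p(0) = 16, so log|p(0)| = log(16) = 2.7726.
Apply Jensen: I(r) = log|p(0)| + Σ_k log(r/|z_k|), summed over zeros inside |z| < r.
  log(r/|z_k|) for z_k = 4: log(5/4) = 0.2231
  log(r/|z_k|) for z_k = 4: log(5/4) = 0.2231
  log(r/|z_k|) for z_k = -1: log(5/1) = 1.6094
Sum over inside zeros: 2.0557.
I(r) = log|p(0)| + (inside sum) = 2.7726 + 2.0557 = 4.8283.
Closed form (all zeros inside, monic): I(r) = n·log(r) = 3·log(5) = 4.8283. ✓

I(r) ≈ 4.8283.


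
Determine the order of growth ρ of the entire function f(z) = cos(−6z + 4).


cos(w) is a linear combination of e^{iw} and e^{−iw} (or e^w, e^{−w} in the hyperbolic case), so |cos(w)| ≤ e^{|w|}. With w = −6z + 4, |w| ≤ 6|z| + 4 = 6r + 4 on |z| = r, giving M(r) ≤ e^{6r + 4}, so ρ ≤ 1. On a suitable ray (z = it for sin/cos; z = t for sinh/cosh, t real → ∞), |cos(−6z + 4)| grows like e^{6|t|}/2, so ρ ≥ 1. Hence ρ = 1.
Therefore ρ = 1.

Order ρ = 1.


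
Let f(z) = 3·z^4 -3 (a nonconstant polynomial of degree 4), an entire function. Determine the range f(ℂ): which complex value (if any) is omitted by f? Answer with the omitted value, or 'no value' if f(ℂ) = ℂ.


Little Picard bounds the complement of f(ℂ) to at most one point.
For every w ∈ ℂ, the equation p(z) − w = 0 is a nonconstant polynomial in z and hence has at least one root by the fundamental theorem of algebra. So p is surjective onto ℂ, omitting no value.

Omitted value: no value.


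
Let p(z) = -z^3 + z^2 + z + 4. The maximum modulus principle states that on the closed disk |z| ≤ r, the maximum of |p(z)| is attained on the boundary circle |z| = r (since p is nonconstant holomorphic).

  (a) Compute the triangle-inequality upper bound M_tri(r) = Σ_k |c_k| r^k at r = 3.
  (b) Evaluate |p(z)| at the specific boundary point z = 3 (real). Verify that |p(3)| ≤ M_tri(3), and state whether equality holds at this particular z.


Coefficients: c_0 = 4, c_1 = 1, c_2 = 1, c_3 = -1. Radius r = 3.
Part (a). Triangle bound: M_tri(r) = Σ_k |c_k| r^k
  = |4|·3^0 + |1|·3^1 + |1|·3^2 + |-1|·3^3
  = 4 + 3 + 9 + 27 = 43.
This bounds M(r) := max_{|z|=r} |p(z)| from above; equality holds iff all terms c_k z^k can be made to align in phase at a single z on |z|=r.
Part (b). At z = 3 (real, on the circle |z| = r):
  p(3) = (4)·3^0 + (1)·3^1 + (1)·3^2 + (-1)·3^3 = -11.
  |p(3)| = 11.
Check: |p(3)| = 11 ≤ 43 = M_tri(3). ✓ Equality does not hold at z = 3 (the coefficients have mixed signs, so the terms do not all align in phase there).

M_tri(3) = 43; |p(3)| = 11; equality at z=3: no.


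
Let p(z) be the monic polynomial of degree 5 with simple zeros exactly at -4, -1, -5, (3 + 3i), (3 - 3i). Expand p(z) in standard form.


The polynomial is p(z) = ∏_{α ∈ S} (z − α), where S = {-4, -1, -5, (3 + 3i), (3 - 3i)}.
Expanding the product yields: p(z) = z^5 + 4·z^4 -13·z^3 + 26·z^2 + 402·z + 360.
Note conjugate pairs combine to real quadratics: (z − (3+3i))(z − (3−3i)) = z² − 6z + 18.
The resulting polynomial has degree 5 and real coefficients as required.

p(z) = z^5 + 4·z^4 -13·z^3 + 26·z^2 + 402·z + 360.


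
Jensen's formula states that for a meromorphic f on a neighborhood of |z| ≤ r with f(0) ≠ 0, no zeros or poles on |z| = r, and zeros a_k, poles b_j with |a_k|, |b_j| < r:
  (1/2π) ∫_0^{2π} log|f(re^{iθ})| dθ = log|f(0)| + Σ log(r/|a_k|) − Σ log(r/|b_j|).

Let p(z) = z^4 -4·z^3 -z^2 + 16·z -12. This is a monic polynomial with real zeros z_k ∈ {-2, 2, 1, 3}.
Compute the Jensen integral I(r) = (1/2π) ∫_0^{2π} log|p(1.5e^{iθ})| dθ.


Zeros: -2, 1, 2, 3; r = 1.5.
Inside |z| < r: 1. Outside (|z| ≥ r): -2, 2, 3.
p(0) = -12, so log|p(0)| = log(12) = 2.4849.
Apply Jensen: I(r) = log|p(0)| + Σ_k log(r/|z_k|), summed over zeros inside |z| < r.
  log(r/|z_k|) for z_k = 1: log(1.5/1) = 0.4055
  Outside zeros (-2, 2, 3) contribute nothing to the Jensen sum.
Sum over inside zeros: 0.4055.
I(r) = log|p(0)| + (inside sum) = 2.4849 + 0.4055 = 2.8904.
Note: since some zeros are outside |z| ≤ r, the simplified n·log(r) form does NOT apply — only the inside zeros contribute.

I(r) ≈ 2.8904.


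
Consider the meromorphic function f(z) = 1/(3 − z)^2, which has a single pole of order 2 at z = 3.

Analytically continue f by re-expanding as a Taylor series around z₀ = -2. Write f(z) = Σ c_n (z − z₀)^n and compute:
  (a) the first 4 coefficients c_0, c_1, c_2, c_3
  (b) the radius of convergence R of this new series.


Let w = z − z₀, so z = z₀ + w.
Then 3 − z = 3 − (z₀ + w) = (3 − z₀) − w = 5 − w.
f(z) = 1/(5 − w)^2 = (1/(5)^2) · (1 − w/(5))^{−2}.
By the binomial series (1−u)^{−2} = Σ_{n≥0} C(n+1, 1) u^n for |u|<1, with u = w/(5):
  c_n = C(n+1, 1) / (5)^(n+2).
  c_0 = 1/(5)^2 = 1/25.
  c_1 = 2/(5)^3 = 2/125.
  c_2 = 3/(5)^4 = 3/625.
  c_3 = 4/(5)^5 = 4/3125.
The series is valid for |w/d| < 1, i.e. |z − z₀| < |d|.
Radius of convergence: R = |3 − z₀| = |5| = 5 (distance from z₀ to the singularity z = 3).

c_0 = 1/25, c_1 = 2/125, c_2 = 3/625, c_3 = 4/3125; R = 5.


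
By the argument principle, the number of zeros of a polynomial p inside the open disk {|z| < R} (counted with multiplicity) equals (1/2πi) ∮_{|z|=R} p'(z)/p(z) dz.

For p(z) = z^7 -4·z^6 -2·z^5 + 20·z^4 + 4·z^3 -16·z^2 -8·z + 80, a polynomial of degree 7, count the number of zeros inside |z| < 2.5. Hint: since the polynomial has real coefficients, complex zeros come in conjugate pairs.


The zeros of p are: (-1 + 1i), (-1 - 1i), -2, (1 + 1i), (1 - 1i), (3 + 1i), (3 - 1i).
Their magnitudes are: 1.414, 1.414, 2, 1.414, 1.414, 3.162, 3.162.
Zeros with |z| < R = 2.5: (-1 + 1i), (-1 - 1i), -2, (1 + 1i), (1 - 1i).
Count = 5.
By the argument principle, (1/2πi) ∮_{|z|=R} p'(z)/p(z) dz equals exactly this count.

Number of zeros inside |z| < 2.5: 5.


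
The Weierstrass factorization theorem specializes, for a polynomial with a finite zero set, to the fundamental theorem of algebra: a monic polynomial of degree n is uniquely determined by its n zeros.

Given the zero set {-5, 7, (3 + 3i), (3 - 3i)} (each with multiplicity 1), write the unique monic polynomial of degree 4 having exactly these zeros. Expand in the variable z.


The polynomial is p(z) = ∏_{α ∈ S} (z − α), where S = {-5, 7, (3 + 3i), (3 - 3i)}.
Expanding the product yields: p(z) = z^4 -8·z^3 -5·z^2 + 174·z -630.
Note conjugate pairs combine to real quadratics: (z − (3+3i))(z − (3−3i)) = z² − 6z + 18.
The resulting polynomial has degree 4 and real coefficients as required.

p(z) = z^4 -8·z^3 -5·z^2 + 174·z -630.


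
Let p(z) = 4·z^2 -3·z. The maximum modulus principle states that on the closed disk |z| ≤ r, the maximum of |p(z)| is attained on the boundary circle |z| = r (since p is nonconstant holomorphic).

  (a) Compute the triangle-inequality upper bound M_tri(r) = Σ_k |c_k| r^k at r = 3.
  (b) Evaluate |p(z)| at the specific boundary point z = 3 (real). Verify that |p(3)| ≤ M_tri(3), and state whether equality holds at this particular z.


Coefficients: c_0 = 0, c_1 = -3, c_2 = 4. Radius r = 3.
Part (a). Triangle bound: M_tri(r) = Σ_k |c_k| r^k
  = |0|·3^0 + |-3|·3^1 + |4|·3^2
  = 0 + 9 + 36 = 45.
This bounds M(r) := max_{|z|=r} |p(z)| from above; equality holds iff all terms c_k z^k can be made to align in phase at a single z on |z|=r.
Part (b). At z = 3 (real, on the circle |z| = r):
  p(3) = (0)·3^0 + (-3)·3^1 + (4)·3^2 = 27.
  |p(3)| = 27.
Check: |p(3)| = 27 ≤ 45 = M_tri(3). ✓ Equality does not hold at z = 3 (the coefficients have mixed signs, so the terms do not all align in phase there).

M_tri(3) = 45; |p(3)| = 27; equality at z=3: no.


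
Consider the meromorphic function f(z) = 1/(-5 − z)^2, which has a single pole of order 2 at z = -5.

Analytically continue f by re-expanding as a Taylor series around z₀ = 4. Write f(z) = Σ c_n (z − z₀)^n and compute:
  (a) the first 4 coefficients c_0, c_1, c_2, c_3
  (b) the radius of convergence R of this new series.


Let w = z − z₀, so z = z₀ + w.
Then -5 − z = -5 − (z₀ + w) = (-5 − z₀) − w = -9 − w.
f(z) = 1/(-9 − w)^2 = (1/(-9)^2) · (1 − w/(-9))^{−2}.
By the binomial series (1−u)^{−2} = Σ_{n≥0} C(n+1, 1) u^n for |u|<1, with u = w/(-9):
  c_n = C(n+1, 1) / (-9)^(n+2).
  c_0 = 1/(-9)^2 = 1/81.
  c_1 = 2/(-9)^3 = -2/729.
  c_2 = 3/(-9)^4 = 1/2187.
  c_3 = 4/(-9)^5 = -4/59049.
The series is valid for |w/d| < 1, i.e. |z − z₀| < |d|.
Radius of convergence: R = |-5 − z₀| = |-9| = 9 (distance from z₀ to the singularity z = -5).

c_0 = 1/81, c_1 = -2/729, c_2 = 1/2187, c_3 = -4/59049; R = 9.


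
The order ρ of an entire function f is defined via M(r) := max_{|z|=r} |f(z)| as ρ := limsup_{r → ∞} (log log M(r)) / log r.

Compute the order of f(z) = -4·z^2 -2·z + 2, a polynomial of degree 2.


|f(z)| ≤ Σ|c_k|·r^k = O(r^2) as r → ∞. Polynomial growth is O(e^{r^ε}) for every ε > 0 (since r^2/e^{r^ε} → 0), so ρ ≤ ε for all ε > 0, i.e. ρ = 0. Every nonconstant polynomial has order 0.
Therefore ρ = 0.

Order ρ = 0.


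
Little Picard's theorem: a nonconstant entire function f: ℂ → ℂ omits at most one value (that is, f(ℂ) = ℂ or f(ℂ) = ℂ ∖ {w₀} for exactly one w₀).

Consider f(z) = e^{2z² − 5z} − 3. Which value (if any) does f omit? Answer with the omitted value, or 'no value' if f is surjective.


Little Picard bounds the complement of f(ℂ) to at most one point.
The exponent g(z) = 2z² − 5z is a nonconstant polynomial, hence surjective onto ℂ. So e^{g(z)} takes every value in {e^w : w ∈ ℂ} = ℂ ∖ {0}. Adding -3 shifts the range to ℂ ∖ {-3}. f omits exactly -3.

Omitted value: -3.


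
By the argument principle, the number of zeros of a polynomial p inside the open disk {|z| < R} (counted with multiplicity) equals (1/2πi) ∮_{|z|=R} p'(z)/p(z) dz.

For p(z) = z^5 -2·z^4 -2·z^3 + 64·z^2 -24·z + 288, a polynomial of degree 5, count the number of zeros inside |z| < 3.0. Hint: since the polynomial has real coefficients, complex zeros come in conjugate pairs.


The zeros of p are: (3 + 3i), (3 - 3i), (0 + 2i), (0 - 2i), -4.
Their magnitudes are: 4.243, 4.243, 2, 2, 4.
Zeros with |z| < R = 3.0: (0 + 2i), (0 - 2i).
Count = 2.
By the argument principle, (1/2πi) ∮_{|z|=R} p'(z)/p(z) dz equals exactly this count.

Number of zeros inside |z| < 3.0: 2.


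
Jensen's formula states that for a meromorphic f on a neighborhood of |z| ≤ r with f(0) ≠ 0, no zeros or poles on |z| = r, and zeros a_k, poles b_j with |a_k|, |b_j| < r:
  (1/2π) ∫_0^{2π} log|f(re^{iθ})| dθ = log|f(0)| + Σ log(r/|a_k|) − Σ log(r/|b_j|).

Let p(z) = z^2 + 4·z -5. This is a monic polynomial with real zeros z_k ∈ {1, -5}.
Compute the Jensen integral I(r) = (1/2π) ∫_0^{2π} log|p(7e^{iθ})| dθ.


Zeros: -5, 1; r = 7.
Inside |z| < r: -5, 1. Outside (|z| ≥ r): ∅.
p(0) = -5, so log|p(0)| = log(5) = 1.6094.
Apply Jensen: I(r) = log|p(0)| + Σ_k log(r/|z_k|), summed over zeros inside |z| < r.
  log(r/|z_k|) for z_k = 1: log(7/1) = 1.9459
  log(r/|z_k|) for z_k = -5: log(7/5) = 0.3365
Sum over inside zeros: 2.2824.
I(r) = log|p(0)| + (inside sum) = 1.6094 + 2.2824 = 3.8918.
Closed form (all zeros inside, monic): I(r) = n·log(r) = 2·log(7) = 3.8918. ✓

I(r) ≈ 3.8918.


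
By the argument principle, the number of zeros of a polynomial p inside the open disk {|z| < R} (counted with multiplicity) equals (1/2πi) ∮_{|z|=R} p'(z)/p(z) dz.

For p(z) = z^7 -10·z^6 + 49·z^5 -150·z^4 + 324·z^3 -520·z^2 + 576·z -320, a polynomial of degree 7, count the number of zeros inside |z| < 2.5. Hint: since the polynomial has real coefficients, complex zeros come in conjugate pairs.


The zeros of p are: (2 + 1i), (2 - 1i), 2, (2 + 2i), (2 - 2i), (0 + 2i), (0 - 2i).
Their magnitudes are: 2.236, 2.236, 2, 2.828, 2.828, 2, 2.
Zeros with |z| < R = 2.5: (2 + 1i), (2 - 1i), 2, (0 + 2i), (0 - 2i).
Count = 5.
By the argument principle, (1/2πi) ∮_{|z|=R} p'(z)/p(z) dz equals exactly this count.

Number of zeros inside |z| < 2.5: 5.


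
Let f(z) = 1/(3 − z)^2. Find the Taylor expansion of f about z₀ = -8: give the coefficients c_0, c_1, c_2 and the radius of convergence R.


Let w = z − z₀, so z = z₀ + w.
Then 3 − z = 3 − (z₀ + w) = (3 − z₀) − w = 11 − w.
f(z) = 1/(11 − w)^2 = (1/(11)^2) · (1 − w/(11))^{−2}.
By the binomial series (1−u)^{−2} = Σ_{n≥0} C(n+1, 1) u^n for |u|<1, with u = w/(11):
  c_n = C(n+1, 1) / (11)^(n+2).
  c_0 = 1/(11)^2 = 1/121.
  c_1 = 2/(11)^3 = 2/1331.
  c_2 = 3/(11)^4 = 3/14641.
The series is valid for |w/d| < 1, i.e. |z − z₀| < |d|.
Radius of convergence: R = |3 − z₀| = |11| = 11 (distance from z₀ to the singularity z = 3).

c_0 = 1/121, c_1 = 2/1331, c_2 = 3/14641; R = 11.


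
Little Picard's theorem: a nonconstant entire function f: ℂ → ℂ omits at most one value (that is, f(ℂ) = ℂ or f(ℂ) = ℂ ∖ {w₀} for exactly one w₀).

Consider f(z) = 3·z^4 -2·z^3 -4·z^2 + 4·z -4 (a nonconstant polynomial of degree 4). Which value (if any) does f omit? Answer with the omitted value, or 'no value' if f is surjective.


Little Picard bounds the complement of f(ℂ) to at most one point.
For every w ∈ ℂ, the equation p(z) − w = 0 is a nonconstant polynomial in z and hence has at least one root by the fundamental theorem of algebra. So p is surjective onto ℂ, omitting no value.

Omitted value: no value.


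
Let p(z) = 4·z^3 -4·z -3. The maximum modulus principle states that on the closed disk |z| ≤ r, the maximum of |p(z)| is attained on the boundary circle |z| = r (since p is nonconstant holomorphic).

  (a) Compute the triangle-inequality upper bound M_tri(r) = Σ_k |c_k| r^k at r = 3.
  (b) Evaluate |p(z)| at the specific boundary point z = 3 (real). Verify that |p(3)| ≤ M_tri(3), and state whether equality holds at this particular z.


Coefficients: c_0 = -3, c_1 = -4, c_2 = 0, c_3 = 4. Radius r = 3.
Part (a). Triangle bound: M_tri(r) = Σ_k |c_k| r^k
  = |-3|·3^0 + |-4|·3^1 + |0|·3^2 + |4|·3^3
  = 3 + 12 + 0 + 108 = 123.
This bounds M(r) := max_{|z|=r} |p(z)| from above; equality holds iff all terms c_k z^k can be made to align in phase at a single z on |z|=r.
Part (b). At z = 3 (real, on the circle |z| = r):
  p(3) = (-3)·3^0 + (-4)·3^1 + (0)·3^2 + (4)·3^3 = 93.
  |p(3)| = 93.
Check: |p(3)| = 93 ≤ 123 = M_tri(3). ✓ Equality does not hold at z = 3 (the coefficients have mixed signs, so the terms do not all align in phase there).

M_tri(3) = 123; |p(3)| = 93; equality at z=3: no.


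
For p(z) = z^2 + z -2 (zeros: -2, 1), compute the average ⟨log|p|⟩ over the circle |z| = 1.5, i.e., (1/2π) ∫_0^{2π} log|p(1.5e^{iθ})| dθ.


Zeros: -2, 1; r = 1.5.
Inside |z| < r: 1. Outside (|z| ≥ r): -2.
p(0) = -2, so log|p(0)| = log(2) = 0.6931.
Apply Jensen: I(r) = log|p(0)| + Σ_k log(r/|z_k|), summed over zeros inside |z| < r.
  log(r/|z_k|) for z_k = 1: log(1.5/1) = 0.4055
  Outside zeros (-2) contribute nothing to the Jensen sum.
Sum over inside zeros: 0.4055.
I(r) = log|p(0)| + (inside sum) = 0.6931 + 0.4055 = 1.0986.
Note: since some zeros are outside |z| ≤ r, the simplified n·log(r) form does NOT apply — only the inside zeros contribute.

I(r) ≈ 1.0986.
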